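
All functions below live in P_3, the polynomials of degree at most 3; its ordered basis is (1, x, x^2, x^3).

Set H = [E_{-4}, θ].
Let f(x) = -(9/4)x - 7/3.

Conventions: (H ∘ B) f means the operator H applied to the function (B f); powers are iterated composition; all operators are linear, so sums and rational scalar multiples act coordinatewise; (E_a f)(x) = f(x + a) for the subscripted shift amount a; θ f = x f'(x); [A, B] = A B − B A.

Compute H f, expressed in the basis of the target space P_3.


the image equals g(x) = 9

θ f = -(9/4)x
E_{-4} θ f = -(9/4)x + 9
E_{-4} f = -(9/4)x + 20/3
θ E_{-4} f = -(9/4)x
[E_{-4}, θ] f = 9


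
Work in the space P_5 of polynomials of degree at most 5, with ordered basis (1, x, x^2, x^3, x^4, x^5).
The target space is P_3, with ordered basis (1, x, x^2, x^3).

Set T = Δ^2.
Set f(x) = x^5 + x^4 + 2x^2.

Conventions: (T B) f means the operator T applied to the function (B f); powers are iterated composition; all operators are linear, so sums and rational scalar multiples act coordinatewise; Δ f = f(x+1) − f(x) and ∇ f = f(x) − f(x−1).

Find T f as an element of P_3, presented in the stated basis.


g(x) = 20x^3 + 72x^2 + 94x + 48

Δ f = 5x^4 + 14x^3 + 16x^2 + 13x + 4
Δ Δ f = 20x^3 + 72x^2 + 94x + 48


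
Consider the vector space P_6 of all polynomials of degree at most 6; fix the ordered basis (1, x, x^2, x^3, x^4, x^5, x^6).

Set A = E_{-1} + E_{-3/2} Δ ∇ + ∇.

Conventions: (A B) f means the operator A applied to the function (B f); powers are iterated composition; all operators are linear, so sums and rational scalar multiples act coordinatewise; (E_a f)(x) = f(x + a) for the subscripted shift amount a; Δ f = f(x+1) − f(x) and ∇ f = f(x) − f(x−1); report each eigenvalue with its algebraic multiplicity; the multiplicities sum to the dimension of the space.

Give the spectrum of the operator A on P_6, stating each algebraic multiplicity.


image of 1: 1
image of x: x
image of x^2: x^2 + 2
image of x^3: x^3 + 6x - 9
image of x^4: x^4 + 12x^2 - 36x + 29
image of x^5: x^5 + 20x^3 - 90x^2 + 145x - 165/2
image of x^6: x^6 + 30x^4 - 180x^3 + 435x^2 - 495x + 1771/8
the matrix is upper triangular; its diagonal is (1, 1, 1, 1, 1, 1, 1)
for a triangular matrix the eigenvalues are the diagonal entries, with algebraic multiplicity their repetition count

λ = 1 (multiplicity 7)


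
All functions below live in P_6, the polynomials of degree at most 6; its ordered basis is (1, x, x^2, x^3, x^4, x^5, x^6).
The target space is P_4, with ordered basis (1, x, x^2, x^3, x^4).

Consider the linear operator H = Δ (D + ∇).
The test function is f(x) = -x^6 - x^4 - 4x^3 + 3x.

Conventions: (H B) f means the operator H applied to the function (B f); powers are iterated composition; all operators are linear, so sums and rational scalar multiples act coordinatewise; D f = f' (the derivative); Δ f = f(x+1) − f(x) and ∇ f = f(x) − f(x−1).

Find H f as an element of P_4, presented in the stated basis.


g(x) = -60x^4 - 60x^3 - 114x^2 - 90x - 26

D f = -6x^5 - 4x^3 - 12x^2 + 3
∇ f = -6x^5 + 15x^4 - 24x^3 + 9x^2 + 2x + 1
(D + ∇) f = -12x^5 + 15x^4 - 28x^3 - 3x^2 + 2x + 4
Δ (D + ∇) f = -60x^4 - 60x^3 - 114x^2 - 90x - 26


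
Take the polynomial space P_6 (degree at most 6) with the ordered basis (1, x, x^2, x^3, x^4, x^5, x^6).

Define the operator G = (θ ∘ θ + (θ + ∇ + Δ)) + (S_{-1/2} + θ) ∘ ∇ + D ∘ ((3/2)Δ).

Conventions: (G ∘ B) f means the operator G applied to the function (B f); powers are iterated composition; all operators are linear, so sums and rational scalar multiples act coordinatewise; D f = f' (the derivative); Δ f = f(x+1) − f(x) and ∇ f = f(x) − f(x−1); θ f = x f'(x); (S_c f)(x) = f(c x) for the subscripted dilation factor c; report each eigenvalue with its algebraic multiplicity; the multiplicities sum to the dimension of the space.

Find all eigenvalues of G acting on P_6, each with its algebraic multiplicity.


image of 1: 0
image of x: 2x + 3
image of x^2: 6x^2 + 5x + 2
image of x^3: 12x^3 + (51/4)x^2 + (15/2)x + 15/2
image of x^4: 20x^4 + (39/2)x^3 + (9/2)x^2 + 28x + 5
image of x^5: 30x^5 + (485/16)x^4 + (5/4)x^3 + (175/2)x^2 + (55/2)x + 21/2
image of x^6: 42x^6 + (669/16)x^5 - (255/16)x^4 + (375/2)x^3 + (225/4)x^2 + 60x + 8
the matrix is upper triangular; its diagonal is (0, 2, 6, 12, 20, 30, 42)
for a triangular matrix the eigenvalues are the diagonal entries, with algebraic multiplicity their repetition count

λ = 0 (multiplicity 1), λ = 2 (multiplicity 1), λ = 6 (multiplicity 1), λ = 12 (multiplicity 1), λ = 20 (multiplicity 1), λ = 30 (multiplicity 1), λ = 42 (multiplicity 1)


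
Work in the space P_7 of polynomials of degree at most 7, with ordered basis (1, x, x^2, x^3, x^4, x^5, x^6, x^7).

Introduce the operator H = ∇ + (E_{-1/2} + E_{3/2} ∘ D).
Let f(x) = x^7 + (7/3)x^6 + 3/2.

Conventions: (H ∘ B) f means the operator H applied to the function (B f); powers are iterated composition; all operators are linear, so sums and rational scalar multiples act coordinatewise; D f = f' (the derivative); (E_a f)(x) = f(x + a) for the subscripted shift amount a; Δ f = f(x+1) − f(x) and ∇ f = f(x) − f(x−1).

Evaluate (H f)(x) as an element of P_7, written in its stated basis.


∇ f = 7x^6 - 7x^5 + (35/3)x^3 - 14x^2 + 7x - 4/3
E_{-1/2} f = x^7 - (7/6)x^6 - (7/4)x^5 + (35/8)x^4 - (175/48)x^3 + (49/32)x^2 - (21/64)x + 587/384
D f = 7x^6 + 14x^5
E_{3/2} D f = 7x^6 + 77x^5 + (1365/4)x^4 + (1575/2)x^3 + (16065/16)x^2 + (10773/16)x + 11907/64
(E_{-1/2} + E_{3/2} ∘ D) f = x^7 + (35/6)x^6 + (301/4)x^5 + (2765/8)x^4 + (37625/48)x^3 + (32179/32)x^2 + (43071/64)x + 72029/384
(∇ + (E_{-1/2} + E_{3/2} ∘ D)) f = x^7 + (77/6)x^6 + (273/4)x^5 + (2765/8)x^4 + (38185/48)x^3 + (31731/32)x^2 + (43519/64)x + 23839/128

the image equals g(x) = x^7 + (77/6)x^6 + (273/4)x^5 + (2765/8)x^4 + (38185/48)x^3 + (31731/32)x^2 + (43519/64)x + 23839/128


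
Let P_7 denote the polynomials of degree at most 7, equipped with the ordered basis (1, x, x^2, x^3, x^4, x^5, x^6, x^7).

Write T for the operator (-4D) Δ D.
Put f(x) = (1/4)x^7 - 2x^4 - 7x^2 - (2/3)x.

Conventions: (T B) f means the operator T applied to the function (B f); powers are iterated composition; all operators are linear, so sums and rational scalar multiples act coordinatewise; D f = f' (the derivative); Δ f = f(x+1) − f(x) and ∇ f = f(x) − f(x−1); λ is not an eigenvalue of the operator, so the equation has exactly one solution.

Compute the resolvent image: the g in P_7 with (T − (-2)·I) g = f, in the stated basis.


the result is g(x) = (1/8)x^7 + (103/2)x^4 + 105x^3 + (203/2)x^2 + (15145/6)x + 5013/2

write g with unknown coordinates in the stated basis and equate coefficients in (T − (-2)·I) g = f
solving from the highest basis element down gives g = (1/8)x^7 + (103/2)x^4 + 105x^3 + (203/2)x^2 + (15145/6)x + 5013/2
check: T g = -105x^4 - 210x^3 - 210x^2 - 5049x - 5013
so T g − (-2)·g = (1/4)x^7 - 2x^4 - 7x^2 - (2/3)x = f ✓


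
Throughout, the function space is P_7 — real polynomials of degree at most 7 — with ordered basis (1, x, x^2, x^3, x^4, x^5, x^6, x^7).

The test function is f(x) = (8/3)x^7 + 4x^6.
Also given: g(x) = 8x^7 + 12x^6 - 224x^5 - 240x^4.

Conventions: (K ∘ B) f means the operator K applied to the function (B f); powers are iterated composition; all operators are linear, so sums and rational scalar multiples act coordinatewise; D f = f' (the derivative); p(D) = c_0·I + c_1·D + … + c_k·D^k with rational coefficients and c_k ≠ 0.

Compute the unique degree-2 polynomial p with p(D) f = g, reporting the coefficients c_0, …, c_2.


D^0 f = (8/3)x^7 + 4x^6
D^1 f = (56/3)x^6 + 24x^5
D^2 f = 112x^5 + 120x^4
matching coefficients of g against c_0 f + c_1 Df + … from the top degree down determines the c_i
solution: c_0 = 3, c_1 = 0, c_2 = -2

p(D) = 3·I − 2·D^2, i.e. c_0 = 3, c_1 = 0, c_2 = -2


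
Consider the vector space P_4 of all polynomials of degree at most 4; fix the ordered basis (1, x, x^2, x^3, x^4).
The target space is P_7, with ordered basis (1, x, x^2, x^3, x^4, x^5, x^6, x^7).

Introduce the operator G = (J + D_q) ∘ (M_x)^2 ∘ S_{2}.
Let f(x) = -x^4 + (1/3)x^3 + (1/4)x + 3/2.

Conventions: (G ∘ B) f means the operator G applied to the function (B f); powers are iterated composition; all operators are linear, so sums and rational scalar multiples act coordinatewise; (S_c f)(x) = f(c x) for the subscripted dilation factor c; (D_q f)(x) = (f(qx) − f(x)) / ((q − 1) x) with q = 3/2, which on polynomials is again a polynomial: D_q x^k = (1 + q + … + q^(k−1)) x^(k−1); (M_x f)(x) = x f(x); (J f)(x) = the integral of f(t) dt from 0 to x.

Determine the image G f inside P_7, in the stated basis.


g(x) = -(16/7)x^7 + (4/9)x^6 - (665/2)x^5 + (847/24)x^4 + (1/2)x^3 + (19/8)x^2 + (15/4)x

S_{2} f = -16x^4 + (8/3)x^3 + (1/2)x + 3/2
M_x S_{2} f = -16x^5 + (8/3)x^4 + (1/2)x^2 + (3/2)x
M_x M_x S_{2} f = -16x^6 + (8/3)x^5 + (1/2)x^3 + (3/2)x^2
J (M_x)^2 S_{2} f = -(16/7)x^7 + (4/9)x^6 + (1/8)x^4 + (1/2)x^3
D_q (M_x)^2 S_{2} f = -(665/2)x^5 + (211/6)x^4 + (19/8)x^2 + (15/4)x
(J + D_q) (M_x)^2 S_{2} f = -(16/7)x^7 + (4/9)x^6 - (665/2)x^5 + (847/24)x^4 + (1/2)x^3 + (19/8)x^2 + (15/4)x


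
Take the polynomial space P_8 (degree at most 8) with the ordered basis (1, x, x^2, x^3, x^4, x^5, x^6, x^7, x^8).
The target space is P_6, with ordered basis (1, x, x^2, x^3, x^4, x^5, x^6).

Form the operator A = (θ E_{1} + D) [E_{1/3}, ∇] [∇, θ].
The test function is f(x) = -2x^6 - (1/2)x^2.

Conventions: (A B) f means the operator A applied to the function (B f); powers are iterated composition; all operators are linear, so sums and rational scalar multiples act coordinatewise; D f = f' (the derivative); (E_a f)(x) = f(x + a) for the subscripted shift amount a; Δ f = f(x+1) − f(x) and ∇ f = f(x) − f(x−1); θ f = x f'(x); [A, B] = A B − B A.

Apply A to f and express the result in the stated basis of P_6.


the result is g(x) = 0

θ f = -12x^6 - x^2
∇ θ f = -72x^5 + 180x^4 - 240x^3 + 180x^2 - 74x + 13
∇ f = -12x^5 + 30x^4 - 40x^3 + 30x^2 - 13x + 5/2
θ ∇ f = -60x^5 + 120x^4 - 120x^3 + 60x^2 - 13x
[∇, θ] f = -12x^5 + 60x^4 - 120x^3 + 120x^2 - 61x + 13
∇ [∇, θ] f = -60x^4 + 360x^3 - 840x^2 + 900x - 373
E_{1/3} ∇ [∇, θ] f = -60x^4 + 280x^3 - 520x^2 + (4060/9)x - 4151/27
E_{1/3} [∇, θ] f = -12x^5 + 40x^4 - (160/3)x^3 + (320/9)x^2 - (347/27)x + 182/81
∇ E_{1/3} [∇, θ] f = -60x^4 + 280x^3 - 520x^2 + (4060/9)x - 4151/27
[E_{1/3}, ∇] [∇, θ] f = 0
E_{1} [E_{1/3}, ∇] [∇, θ] f = 0
θ E_{1} [E_{1/3}, ∇] [∇, θ] f = 0
D [E_{1/3}, ∇] [∇, θ] f = 0
(θ E_{1} + D) [E_{1/3}, ∇] [∇, θ] f = 0


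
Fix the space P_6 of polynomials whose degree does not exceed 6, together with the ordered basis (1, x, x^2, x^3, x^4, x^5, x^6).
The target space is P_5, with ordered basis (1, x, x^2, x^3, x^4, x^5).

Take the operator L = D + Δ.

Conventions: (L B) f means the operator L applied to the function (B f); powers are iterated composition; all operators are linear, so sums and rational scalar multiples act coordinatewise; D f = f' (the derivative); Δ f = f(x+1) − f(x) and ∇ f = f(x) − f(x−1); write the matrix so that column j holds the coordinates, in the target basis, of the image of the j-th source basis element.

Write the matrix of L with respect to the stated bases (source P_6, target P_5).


image of 1: 0
image of x: 2
image of x^2: 4x + 1
image of x^3: 6x^2 + 3x + 1
image of x^4: 8x^3 + 6x^2 + 4x + 1
image of x^5: 10x^4 + 10x^3 + 10x^2 + 5x + 1
image of x^6: 12x^5 + 15x^4 + 20x^3 + 15x^2 + 6x + 1
each image's coordinates form column j of the matrix

the matrix is [[0, 2, 1, 1, 1, 1, 1]; [0, 0, 4, 3, 4, 5, 6]; [0, 0, 0, 6, 6, 10, 15]; [0, 0, 0, 0, 8, 10, 20]; [0, 0, 0, 0, 0, 10, 15]; [0, 0, 0, 0, 0, 0, 12]] (rows listed top to bottom)


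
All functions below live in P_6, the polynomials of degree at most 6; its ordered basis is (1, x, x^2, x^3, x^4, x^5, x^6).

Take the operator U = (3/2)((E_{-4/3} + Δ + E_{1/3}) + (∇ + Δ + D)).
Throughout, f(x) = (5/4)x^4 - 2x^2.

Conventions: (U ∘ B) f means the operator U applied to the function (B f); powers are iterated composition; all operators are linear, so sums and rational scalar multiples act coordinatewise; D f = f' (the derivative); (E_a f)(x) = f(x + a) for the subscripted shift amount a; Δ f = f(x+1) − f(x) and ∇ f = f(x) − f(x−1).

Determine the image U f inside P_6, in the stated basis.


g(x) = (15/4)x^4 + (45/2)x^3 + (53/2)x^2 - 13x - 91/108

E_{-4/3} f = (5/4)x^4 - (20/3)x^3 + (34/3)x^2 - (176/27)x + 32/81
Δ f = 5x^3 + (15/2)x^2 + x - 3/4
E_{1/3} f = (5/4)x^4 + (5/3)x^3 - (7/6)x^2 - (31/27)x - 67/324
(E_{-4/3} + Δ + E_{1/3}) f = (5/2)x^4 + (53/3)x^2 - (20/3)x - 91/162
∇ f = 5x^3 - (15/2)x^2 + x + 3/4
Δ f = 5x^3 + (15/2)x^2 + x - 3/4
D f = 5x^3 - 4x
(∇ + Δ + D) f = 15x^3 - 2x
((E_{-4/3} + Δ + E_{1/3}) + (∇ + Δ + D)) f = (5/2)x^4 + 15x^3 + (53/3)x^2 - (26/3)x - 91/162
((3/2)((E_{-4/3} + Δ + E_{1/3}) + (∇ + Δ + D))) f = (15/4)x^4 + (45/2)x^3 + (53/2)x^2 - 13x - 91/108


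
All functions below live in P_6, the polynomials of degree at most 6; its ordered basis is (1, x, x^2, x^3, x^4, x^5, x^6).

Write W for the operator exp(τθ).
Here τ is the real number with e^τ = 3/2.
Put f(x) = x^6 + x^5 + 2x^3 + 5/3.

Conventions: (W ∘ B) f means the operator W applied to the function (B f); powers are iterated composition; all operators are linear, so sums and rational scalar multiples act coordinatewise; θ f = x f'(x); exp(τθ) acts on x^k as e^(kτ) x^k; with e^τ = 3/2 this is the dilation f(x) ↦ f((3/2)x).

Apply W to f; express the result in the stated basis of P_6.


exp(τθ) x^k = e^(kτ) x^k; with e^τ = 3/2 this sends x^k to (3/2)^k x^k
x^3 ↦ 27/8 x^3
x^5 ↦ 243/32 x^5
x^6 ↦ 729/64 x^6
applying this coordinatewise to f: exp(τθ) f = (729/64)x^6 + (243/32)x^5 + (27/4)x^3 + 5/3

the image equals g(x) = (729/64)x^6 + (243/32)x^5 + (27/4)x^3 + 5/3


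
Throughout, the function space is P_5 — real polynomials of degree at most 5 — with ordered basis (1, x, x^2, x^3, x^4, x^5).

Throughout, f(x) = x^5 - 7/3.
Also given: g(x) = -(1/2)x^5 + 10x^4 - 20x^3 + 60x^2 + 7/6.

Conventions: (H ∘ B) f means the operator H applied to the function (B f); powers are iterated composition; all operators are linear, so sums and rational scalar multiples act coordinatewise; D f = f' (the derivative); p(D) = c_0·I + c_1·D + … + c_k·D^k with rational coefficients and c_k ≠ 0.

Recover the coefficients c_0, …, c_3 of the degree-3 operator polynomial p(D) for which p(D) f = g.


D^0 f = x^5 - 7/3
D^1 f = 5x^4
D^2 f = 20x^3
D^3 f = 60x^2
matching coefficients of g against c_0 f + c_1 Df + … from the top degree down determines the c_i
solution: c_0 = -1/2, c_1 = 2, c_2 = -1, c_3 = 1

p(D) = -(1/2)·I + 2·D − D^2 + D^3, i.e. c_0 = -1/2, c_1 = 2, c_2 = -1, c_3 = 1


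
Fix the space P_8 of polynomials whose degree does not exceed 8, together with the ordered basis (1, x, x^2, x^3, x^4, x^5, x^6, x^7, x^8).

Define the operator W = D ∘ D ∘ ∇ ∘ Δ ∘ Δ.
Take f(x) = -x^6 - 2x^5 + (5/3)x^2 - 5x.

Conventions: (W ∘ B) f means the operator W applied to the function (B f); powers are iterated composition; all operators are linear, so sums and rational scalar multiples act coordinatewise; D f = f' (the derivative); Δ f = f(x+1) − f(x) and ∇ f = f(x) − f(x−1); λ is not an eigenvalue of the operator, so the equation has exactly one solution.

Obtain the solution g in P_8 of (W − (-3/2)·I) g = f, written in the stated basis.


g(x) = -(2/3)x^6 - (4/3)x^5 + (10/9)x^2 + (950/3)x + 800/3

write g with unknown coordinates in the stated basis and equate coefficients in (W − (-3/2)·I) g = f
solving from the highest basis element down gives g = -(2/3)x^6 - (4/3)x^5 + (10/9)x^2 + (950/3)x + 800/3
check: W g = -480x - 400
so W g − (-3/2)·g = -x^6 - 2x^5 + (5/3)x^2 - 5x = f ✓


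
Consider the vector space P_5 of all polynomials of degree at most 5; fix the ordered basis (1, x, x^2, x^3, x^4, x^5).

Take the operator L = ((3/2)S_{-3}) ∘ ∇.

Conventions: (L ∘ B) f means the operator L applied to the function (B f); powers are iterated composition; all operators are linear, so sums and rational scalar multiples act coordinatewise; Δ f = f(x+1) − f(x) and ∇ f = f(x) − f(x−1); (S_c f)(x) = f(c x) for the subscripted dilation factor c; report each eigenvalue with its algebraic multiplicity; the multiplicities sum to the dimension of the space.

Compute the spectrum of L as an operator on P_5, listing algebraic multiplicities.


image of 1: 0
image of x: 3/2
image of x^2: -9x - 3/2
image of x^3: (81/2)x^2 + (27/2)x + 3/2
image of x^4: -162x^3 - 81x^2 - 18x - 3/2
image of x^5: (1215/2)x^4 + 405x^3 + 135x^2 + (45/2)x + 3/2
the matrix is upper triangular; its diagonal is (0, 0, 0, 0, 0, 0)
for a triangular matrix the eigenvalues are the diagonal entries, with algebraic multiplicity their repetition count

λ = 0 (multiplicity 6)


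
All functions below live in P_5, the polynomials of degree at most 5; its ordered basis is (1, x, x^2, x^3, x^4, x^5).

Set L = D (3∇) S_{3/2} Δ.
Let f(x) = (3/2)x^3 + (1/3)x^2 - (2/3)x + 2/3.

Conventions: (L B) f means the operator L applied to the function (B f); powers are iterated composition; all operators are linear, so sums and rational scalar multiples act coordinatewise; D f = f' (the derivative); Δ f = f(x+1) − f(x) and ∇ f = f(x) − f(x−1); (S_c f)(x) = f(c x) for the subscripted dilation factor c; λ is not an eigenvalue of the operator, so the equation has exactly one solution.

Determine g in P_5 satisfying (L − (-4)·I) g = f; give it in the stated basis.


the image equals g(x) = (3/8)x^3 + (1/12)x^2 - (1/6)x - 697/192

write g with unknown coordinates in the stated basis and equate coefficients in (L − (-4)·I) g = f
solving from the highest basis element down gives g = (3/8)x^3 + (1/12)x^2 - (1/6)x - 697/192
check: L g = 243/16
so L g − (-4)·g = (3/2)x^3 + (1/3)x^2 - (2/3)x + 2/3 = f ✓


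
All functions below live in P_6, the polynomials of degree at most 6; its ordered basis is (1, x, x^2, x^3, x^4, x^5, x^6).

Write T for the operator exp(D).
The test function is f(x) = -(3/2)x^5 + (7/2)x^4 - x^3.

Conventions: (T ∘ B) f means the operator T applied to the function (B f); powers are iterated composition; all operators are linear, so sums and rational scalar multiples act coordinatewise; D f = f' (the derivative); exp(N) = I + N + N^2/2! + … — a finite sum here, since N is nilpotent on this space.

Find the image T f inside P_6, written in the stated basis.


the result is g(x) = -(3/2)x^5 - 4x^4 - 2x^3 + 3x^2 + (7/2)x + 1

order-1 term: -(15/2)x^4 + 14x^3 - 3x^2
order-2 term: -15x^3 + 21x^2 - 3x
order-3 term: -15x^2 + 14x - 1
order-4 term: -(15/2)x + 7/2
order-5 term: -3/2
the series for exp(D) f terminates at order 5
exp(D) f = -(3/2)x^5 - 4x^4 - 2x^3 + 3x^2 + (7/2)x + 1


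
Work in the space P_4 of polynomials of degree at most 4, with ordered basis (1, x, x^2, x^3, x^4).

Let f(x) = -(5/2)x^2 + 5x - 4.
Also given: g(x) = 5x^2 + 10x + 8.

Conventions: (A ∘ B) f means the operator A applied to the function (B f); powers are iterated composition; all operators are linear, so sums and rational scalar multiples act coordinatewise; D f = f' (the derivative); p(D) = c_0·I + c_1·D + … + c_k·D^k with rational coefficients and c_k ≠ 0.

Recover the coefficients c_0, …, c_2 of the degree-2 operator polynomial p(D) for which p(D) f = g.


D^0 f = -(5/2)x^2 + 5x - 4
D^1 f = -5x + 5
D^2 f = -5
matching coefficients of g against c_0 f + c_1 Df + … from the top degree down determines the c_i
solution: c_0 = -2, c_1 = -4, c_2 = -4

p(D) = -2·I − 4·D − 4·D^2, i.e. c_0 = -2, c_1 = -4, c_2 = -4


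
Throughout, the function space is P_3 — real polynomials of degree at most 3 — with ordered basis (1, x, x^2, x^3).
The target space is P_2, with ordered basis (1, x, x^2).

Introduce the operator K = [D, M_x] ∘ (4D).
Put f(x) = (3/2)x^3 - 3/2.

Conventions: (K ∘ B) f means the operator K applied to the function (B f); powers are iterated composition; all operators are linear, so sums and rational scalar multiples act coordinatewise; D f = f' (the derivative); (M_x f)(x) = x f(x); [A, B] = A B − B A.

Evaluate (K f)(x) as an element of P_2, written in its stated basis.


the image equals g(x) = 18x^2

D f = (9/2)x^2
(4D) f = 18x^2
M_x (4D) f = 18x^3
D M_x (4D) f = 54x^2
D (4D) f = 36x
M_x D (4D) f = 36x^2
[D, M_x] (4D) f = 18x^2


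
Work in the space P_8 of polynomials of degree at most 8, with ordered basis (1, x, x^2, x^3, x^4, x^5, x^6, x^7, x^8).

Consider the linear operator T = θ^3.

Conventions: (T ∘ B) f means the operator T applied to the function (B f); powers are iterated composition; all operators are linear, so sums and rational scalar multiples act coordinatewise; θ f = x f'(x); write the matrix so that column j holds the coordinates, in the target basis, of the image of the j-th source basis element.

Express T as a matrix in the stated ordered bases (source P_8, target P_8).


image of 1: 0
image of x: x
image of x^2: 8x^2
image of x^3: 27x^3
image of x^4: 64x^4
image of x^5: 125x^5
image of x^6: 216x^6
image of x^7: 343x^7
image of x^8: 512x^8
each image's coordinates form column j of the matrix

the matrix is [[0, 0, 0, 0, 0, 0, 0, 0, 0]; [0, 1, 0, 0, 0, 0, 0, 0, 0]; [0, 0, 8, 0, 0, 0, 0, 0, 0]; [0, 0, 0, 27, 0, 0, 0, 0, 0]; [0, 0, 0, 0, 64, 0, 0, 0, 0]; [0, 0, 0, 0, 0, 125, 0, 0, 0]; [0, 0, 0, 0, 0, 0, 216, 0, 0]; [0, 0, 0, 0, 0, 0, 0, 343, 0]; [0, 0, 0, 0, 0, 0, 0, 0, 512]] (rows listed top to bottom)


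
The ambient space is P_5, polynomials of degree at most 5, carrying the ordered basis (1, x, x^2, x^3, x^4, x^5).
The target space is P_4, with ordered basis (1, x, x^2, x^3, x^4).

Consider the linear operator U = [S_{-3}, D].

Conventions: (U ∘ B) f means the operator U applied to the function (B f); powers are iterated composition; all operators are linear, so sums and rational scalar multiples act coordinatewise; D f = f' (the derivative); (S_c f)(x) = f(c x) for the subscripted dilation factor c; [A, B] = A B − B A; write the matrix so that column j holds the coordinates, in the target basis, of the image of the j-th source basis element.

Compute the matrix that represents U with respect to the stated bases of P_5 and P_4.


image of 1: 0
image of x: 4
image of x^2: -24x
image of x^3: 108x^2
image of x^4: -432x^3
image of x^5: 1620x^4
each image's coordinates form column j of the matrix

the matrix is [[0, 4, 0, 0, 0, 0]; [0, 0, -24, 0, 0, 0]; [0, 0, 0, 108, 0, 0]; [0, 0, 0, 0, -432, 0]; [0, 0, 0, 0, 0, 1620]] (rows listed top to bottom)


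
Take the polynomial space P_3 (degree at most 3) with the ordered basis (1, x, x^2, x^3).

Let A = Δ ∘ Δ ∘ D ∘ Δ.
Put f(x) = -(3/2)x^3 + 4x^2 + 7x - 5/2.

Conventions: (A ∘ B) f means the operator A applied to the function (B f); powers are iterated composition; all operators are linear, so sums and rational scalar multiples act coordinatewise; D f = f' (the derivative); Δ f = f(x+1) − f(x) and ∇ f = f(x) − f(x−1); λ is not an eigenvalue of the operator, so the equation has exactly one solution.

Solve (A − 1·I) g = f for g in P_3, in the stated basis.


the image equals g(x) = (3/2)x^3 - 4x^2 - 7x + 5/2

write g with unknown coordinates in the stated basis and equate coefficients in (A − 1·I) g = f
solving from the highest basis element down gives g = (3/2)x^3 - 4x^2 - 7x + 5/2
check: A g = 0
so A g − 1·g = -(3/2)x^3 + 4x^2 + 7x - 5/2 = f ✓


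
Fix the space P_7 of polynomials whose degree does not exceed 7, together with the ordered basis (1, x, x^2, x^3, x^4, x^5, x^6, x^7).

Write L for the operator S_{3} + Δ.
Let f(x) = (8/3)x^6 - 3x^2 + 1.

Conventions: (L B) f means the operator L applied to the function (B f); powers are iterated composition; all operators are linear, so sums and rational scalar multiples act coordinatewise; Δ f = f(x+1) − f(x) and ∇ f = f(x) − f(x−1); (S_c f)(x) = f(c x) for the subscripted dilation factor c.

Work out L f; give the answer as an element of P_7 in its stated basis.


g(x) = 1944x^6 + 16x^5 + 40x^4 + (160/3)x^3 + 13x^2 + 10x + 2/3

S_{3} f = 1944x^6 - 27x^2 + 1
Δ f = 16x^5 + 40x^4 + (160/3)x^3 + 40x^2 + 10x - 1/3
(S_{3} + Δ) f = 1944x^6 + 16x^5 + 40x^4 + (160/3)x^3 + 13x^2 + 10x + 2/3


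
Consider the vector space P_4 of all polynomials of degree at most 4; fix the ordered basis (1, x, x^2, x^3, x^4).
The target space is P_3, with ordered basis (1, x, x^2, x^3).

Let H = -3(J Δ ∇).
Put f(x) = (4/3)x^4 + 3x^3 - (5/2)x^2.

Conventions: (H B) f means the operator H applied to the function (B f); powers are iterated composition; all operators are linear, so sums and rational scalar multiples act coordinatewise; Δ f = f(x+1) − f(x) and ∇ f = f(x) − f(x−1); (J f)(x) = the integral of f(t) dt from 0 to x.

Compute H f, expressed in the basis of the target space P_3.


g(x) = -16x^3 - 27x^2 + 7x

∇ f = (16/3)x^3 + x^2 - (26/3)x + 25/6
Δ ∇ f = 16x^2 + 18x - 7/3
J Δ ∇ f = (16/3)x^3 + 9x^2 - (7/3)x
(-3(J Δ ∇)) f = -16x^3 - 27x^2 + 7x


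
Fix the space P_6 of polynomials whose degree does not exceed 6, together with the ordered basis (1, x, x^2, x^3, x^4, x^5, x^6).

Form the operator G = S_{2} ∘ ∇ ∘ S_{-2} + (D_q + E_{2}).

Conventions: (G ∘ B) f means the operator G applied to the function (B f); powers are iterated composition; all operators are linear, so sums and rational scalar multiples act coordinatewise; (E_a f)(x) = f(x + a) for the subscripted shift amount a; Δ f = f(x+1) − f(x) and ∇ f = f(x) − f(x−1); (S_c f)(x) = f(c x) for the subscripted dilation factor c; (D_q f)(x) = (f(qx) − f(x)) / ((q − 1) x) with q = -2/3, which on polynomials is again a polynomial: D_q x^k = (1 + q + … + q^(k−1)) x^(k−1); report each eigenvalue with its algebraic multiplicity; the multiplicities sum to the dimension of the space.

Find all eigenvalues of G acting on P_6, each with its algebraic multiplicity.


λ = 1 (multiplicity 7)

image of 1: 1
image of x: x + 1
image of x^2: x^2 + (61/3)x
image of x^3: x^3 - (803/9)x^2 + 60x
image of x^4: x^4 + (14053/27)x^3 - 360x^2 + 160x
image of x^5: x^5 - (206495/81)x^4 + 2600x^3 - 1200x^2 + 400x
image of x^6: x^6 + (2989033/243)x^5 - 15300x^4 + 10400x^3 - 3600x^2 + 960x
the matrix is upper triangular; its diagonal is (1, 1, 1, 1, 1, 1, 1)
for a triangular matrix the eigenvalues are the diagonal entries, with algebraic multiplicity their repetition count


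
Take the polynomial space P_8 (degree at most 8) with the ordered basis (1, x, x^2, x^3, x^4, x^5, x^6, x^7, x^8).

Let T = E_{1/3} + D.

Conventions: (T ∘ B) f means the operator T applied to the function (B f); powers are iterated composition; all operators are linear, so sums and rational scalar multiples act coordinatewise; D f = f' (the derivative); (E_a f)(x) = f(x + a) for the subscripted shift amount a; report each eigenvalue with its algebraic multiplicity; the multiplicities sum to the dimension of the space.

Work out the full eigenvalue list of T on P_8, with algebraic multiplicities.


image of 1: 1
image of x: x + 4/3
image of x^2: x^2 + (8/3)x + 1/9
image of x^3: x^3 + 4x^2 + (1/3)x + 1/27
image of x^4: x^4 + (16/3)x^3 + (2/3)x^2 + (4/27)x + 1/81
image of x^5: x^5 + (20/3)x^4 + (10/9)x^3 + (10/27)x^2 + (5/81)x + 1/243
image of x^6: x^6 + 8x^5 + (5/3)x^4 + (20/27)x^3 + (5/27)x^2 + (2/81)x + 1/729
image of x^7: x^7 + (28/3)x^6 + (7/3)x^5 + (35/27)x^4 + (35/81)x^3 + (7/81)x^2 + (7/729)x + 1/2187
image of x^8: x^8 + (32/3)x^7 + (28/9)x^6 + (56/27)x^5 + (70/81)x^4 + (56/243)x^3 + (28/729)x^2 + (8/2187)x + 1/6561
the matrix is upper triangular; its diagonal is (1, 1, 1, 1, 1, 1, 1, 1, 1)
for a triangular matrix the eigenvalues are the diagonal entries, with algebraic multiplicity their repetition count

λ = 1 (multiplicity 9)


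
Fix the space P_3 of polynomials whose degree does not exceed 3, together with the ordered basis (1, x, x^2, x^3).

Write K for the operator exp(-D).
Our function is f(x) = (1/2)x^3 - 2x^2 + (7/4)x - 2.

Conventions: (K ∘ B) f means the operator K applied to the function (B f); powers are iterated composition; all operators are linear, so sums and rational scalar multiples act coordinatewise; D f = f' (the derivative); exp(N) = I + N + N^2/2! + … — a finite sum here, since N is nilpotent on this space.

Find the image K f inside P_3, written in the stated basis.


order-1 term: -(3/2)x^2 + 4x - 7/4
order-2 term: (3/2)x - 2
order-3 term: -1/2
the series for exp(-D) f terminates at order 3
exp(-D) f = (1/2)x^3 - (7/2)x^2 + (29/4)x - 25/4

the image equals g(x) = (1/2)x^3 - (7/2)x^2 + (29/4)x - 25/4


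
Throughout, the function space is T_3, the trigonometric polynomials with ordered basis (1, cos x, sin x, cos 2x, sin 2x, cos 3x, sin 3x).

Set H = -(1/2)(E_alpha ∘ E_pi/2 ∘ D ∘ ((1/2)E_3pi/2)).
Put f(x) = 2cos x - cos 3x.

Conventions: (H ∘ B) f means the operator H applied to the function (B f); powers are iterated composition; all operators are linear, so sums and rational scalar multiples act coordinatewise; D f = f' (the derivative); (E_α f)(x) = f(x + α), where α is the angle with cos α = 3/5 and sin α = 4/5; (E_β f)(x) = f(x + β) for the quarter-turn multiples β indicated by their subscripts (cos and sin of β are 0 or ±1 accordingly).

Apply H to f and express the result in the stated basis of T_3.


the image equals g(x) = (2/5)cos x + (3/10)sin x - (33/125)cos 3x + (351/500)sin 3x

E_3pi/2 f = 2sin x + sin 3x
((1/2)E_3pi/2) f = sin x + (1/2)sin 3x
D ((1/2)E_3pi/2) f = cos x + (3/2)cos 3x
E_pi/2 D ((1/2)E_3pi/2) f = -sin x + (3/2)sin 3x
E_alpha (E_pi/2 ∘ D) ((1/2)E_3pi/2) f = -(4/5)cos x - (3/5)sin x + (66/125)cos 3x - (351/250)sin 3x
(-(1/2)(E_alpha ∘ E_pi/2 ∘ D ∘ ((1/2)E_3pi/2))) f = (2/5)cos x + (3/10)sin x - (33/125)cos 3x + (351/500)sin 3x


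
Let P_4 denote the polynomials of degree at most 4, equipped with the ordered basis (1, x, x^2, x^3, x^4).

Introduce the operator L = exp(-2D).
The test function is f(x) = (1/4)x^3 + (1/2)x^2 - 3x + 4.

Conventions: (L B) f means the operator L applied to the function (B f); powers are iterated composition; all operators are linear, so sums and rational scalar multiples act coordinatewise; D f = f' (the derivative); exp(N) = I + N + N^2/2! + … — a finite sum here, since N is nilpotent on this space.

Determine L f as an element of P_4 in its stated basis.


order-1 term: -(3/2)x^2 - 2x + 6
order-2 term: 3x + 2
order-3 term: -2
the series for exp(-2D) f terminates at order 3
exp(-2D) f = (1/4)x^3 - x^2 - 2x + 10

the result is g(x) = (1/4)x^3 - x^2 - 2x + 10


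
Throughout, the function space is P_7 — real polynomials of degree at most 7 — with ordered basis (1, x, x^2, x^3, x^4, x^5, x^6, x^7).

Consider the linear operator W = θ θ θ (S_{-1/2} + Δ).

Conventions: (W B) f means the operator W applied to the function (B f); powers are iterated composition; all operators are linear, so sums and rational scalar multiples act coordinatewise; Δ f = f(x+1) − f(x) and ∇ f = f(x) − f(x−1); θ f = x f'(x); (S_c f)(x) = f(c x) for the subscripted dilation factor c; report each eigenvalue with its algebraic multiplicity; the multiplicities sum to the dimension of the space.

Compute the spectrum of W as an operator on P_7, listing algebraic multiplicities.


λ = -125/32 (multiplicity 1), λ = -27/8 (multiplicity 1), λ = -343/128 (multiplicity 1), λ = -1/2 (multiplicity 1), λ = 0 (multiplicity 1), λ = 2 (multiplicity 1), λ = 27/8 (multiplicity 1), λ = 4 (multiplicity 1)

image of 1: 0
image of x: -(1/2)x
image of x^2: 2x^2 + 2x
image of x^3: -(27/8)x^3 + 24x^2 + 3x
image of x^4: 4x^4 + 108x^3 + 48x^2 + 4x
image of x^5: -(125/32)x^5 + 320x^4 + 270x^3 + 80x^2 + 5x
image of x^6: (27/8)x^6 + 750x^5 + 960x^4 + 540x^3 + 120x^2 + 6x
image of x^7: -(343/128)x^7 + 1512x^6 + 2625x^5 + 2240x^4 + 945x^3 + 168x^2 + 7x
the matrix is upper triangular; its diagonal is (0, -1/2, 2, -27/8, 4, -125/32, 27/8, -343/128)
for a triangular matrix the eigenvalues are the diagonal entries, with algebraic multiplicity their repetition count


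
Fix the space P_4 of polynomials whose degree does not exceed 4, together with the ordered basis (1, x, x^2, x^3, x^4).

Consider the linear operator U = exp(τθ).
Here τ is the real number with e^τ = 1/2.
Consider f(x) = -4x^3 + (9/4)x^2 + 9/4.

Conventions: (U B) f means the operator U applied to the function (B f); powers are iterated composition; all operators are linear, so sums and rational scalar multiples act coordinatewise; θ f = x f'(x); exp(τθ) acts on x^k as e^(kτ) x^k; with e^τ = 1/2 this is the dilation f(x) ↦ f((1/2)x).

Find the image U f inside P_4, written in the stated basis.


exp(τθ) x^k = e^(kτ) x^k; with e^τ = 1/2 this sends x^k to (1/2)^k x^k
x^2 ↦ 1/4 x^2
x^3 ↦ 1/8 x^3
applying this coordinatewise to f: exp(τθ) f = -(1/2)x^3 + (9/16)x^2 + 9/4

the result is g(x) = -(1/2)x^3 + (9/16)x^2 + 9/4


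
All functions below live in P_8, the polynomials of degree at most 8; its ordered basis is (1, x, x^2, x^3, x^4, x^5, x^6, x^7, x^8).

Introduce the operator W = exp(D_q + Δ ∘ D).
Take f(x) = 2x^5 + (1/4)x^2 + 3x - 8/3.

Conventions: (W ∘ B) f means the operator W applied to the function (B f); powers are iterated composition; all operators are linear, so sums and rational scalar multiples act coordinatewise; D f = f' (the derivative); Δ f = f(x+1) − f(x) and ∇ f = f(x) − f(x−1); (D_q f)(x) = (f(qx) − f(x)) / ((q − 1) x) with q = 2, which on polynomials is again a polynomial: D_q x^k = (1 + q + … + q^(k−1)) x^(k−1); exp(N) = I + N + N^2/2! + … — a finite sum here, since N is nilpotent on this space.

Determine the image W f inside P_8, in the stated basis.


g(x) = 2x^5 + 62x^4 + 505x^3 + (6629/4)x^2 + (5763/2)x + 56191/24

order-1 term: 62x^4 + 40x^3 + 60x^2 + (163/4)x + 27/2
order-2 term: 465x^3 + 512x^2 + 582x + 2115/8
order-3 term: 1085x^2 + 1442x + 3001/3
order-4 term: (3255/4)x + 903
order-5 term: 651/4
the series for exp(D_q + Δ ∘ D) f terminates at order 5
exp(D_q + Δ ∘ D) f = 2x^5 + 62x^4 + 505x^3 + (6629/4)x^2 + (5763/2)x + 56191/24


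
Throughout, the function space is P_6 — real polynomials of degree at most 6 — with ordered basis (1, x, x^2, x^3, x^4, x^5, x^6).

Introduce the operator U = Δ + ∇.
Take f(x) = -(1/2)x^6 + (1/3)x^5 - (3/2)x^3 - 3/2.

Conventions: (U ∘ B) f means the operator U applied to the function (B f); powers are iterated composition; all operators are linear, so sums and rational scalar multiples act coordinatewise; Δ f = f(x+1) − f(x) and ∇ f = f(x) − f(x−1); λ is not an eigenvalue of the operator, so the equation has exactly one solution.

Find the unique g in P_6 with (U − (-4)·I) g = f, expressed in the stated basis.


write g with unknown coordinates in the stated basis and equate coefficients in (U − (-4)·I) g = f
solving from the highest basis element down gives g = -(1/8)x^6 + (11/24)x^5 - (55/48)x^4 + (19/6)x^3 - (169/24)x^2 + (233/24)x - 169/24
check: U g = -(3/2)x^5 + (55/12)x^4 - (85/6)x^3 + (169/6)x^2 - (233/6)x + 80/3
so U g − (-4)·g = -(1/2)x^6 + (1/3)x^5 - (3/2)x^3 - 3/2 = f ✓

the result is g(x) = -(1/8)x^6 + (11/24)x^5 - (55/48)x^4 + (19/6)x^3 - (169/24)x^2 + (233/24)x - 169/24


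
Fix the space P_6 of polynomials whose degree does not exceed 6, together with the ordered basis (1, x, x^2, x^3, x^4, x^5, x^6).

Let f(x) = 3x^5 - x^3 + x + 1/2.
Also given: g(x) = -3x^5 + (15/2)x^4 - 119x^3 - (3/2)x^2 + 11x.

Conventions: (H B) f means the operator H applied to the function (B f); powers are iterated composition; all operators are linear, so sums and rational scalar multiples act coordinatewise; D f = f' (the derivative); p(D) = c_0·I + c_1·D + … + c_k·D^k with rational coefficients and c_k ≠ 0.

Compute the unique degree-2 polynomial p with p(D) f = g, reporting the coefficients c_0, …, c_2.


p(D) = -I + (1/2)·D − 2·D^2, i.e. c_0 = -1, c_1 = 1/2, c_2 = -2

D^0 f = 3x^5 - x^3 + x + 1/2
D^1 f = 15x^4 - 3x^2 + 1
D^2 f = 60x^3 - 6x
matching coefficients of g against c_0 f + c_1 Df + … from the top degree down determines the c_i
solution: c_0 = -1, c_1 = 1/2, c_2 = -2


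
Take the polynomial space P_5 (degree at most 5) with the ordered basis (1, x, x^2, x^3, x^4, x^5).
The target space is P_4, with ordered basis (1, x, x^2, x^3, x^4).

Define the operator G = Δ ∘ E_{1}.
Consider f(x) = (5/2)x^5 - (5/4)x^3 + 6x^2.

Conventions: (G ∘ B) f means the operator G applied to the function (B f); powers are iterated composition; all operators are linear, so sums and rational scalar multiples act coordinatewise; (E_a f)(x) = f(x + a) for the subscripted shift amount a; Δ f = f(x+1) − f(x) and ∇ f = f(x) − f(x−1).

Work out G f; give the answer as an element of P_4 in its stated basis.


the result is g(x) = (25/2)x^4 + 75x^3 + (685/4)x^2 + (753/4)x + 347/4

E_{1} f = (5/2)x^5 + (25/2)x^4 + (95/4)x^3 + (109/4)x^2 + (83/4)x + 29/4
Δ E_{1} f = (25/2)x^4 + 75x^3 + (685/4)x^2 + (753/4)x + 347/4


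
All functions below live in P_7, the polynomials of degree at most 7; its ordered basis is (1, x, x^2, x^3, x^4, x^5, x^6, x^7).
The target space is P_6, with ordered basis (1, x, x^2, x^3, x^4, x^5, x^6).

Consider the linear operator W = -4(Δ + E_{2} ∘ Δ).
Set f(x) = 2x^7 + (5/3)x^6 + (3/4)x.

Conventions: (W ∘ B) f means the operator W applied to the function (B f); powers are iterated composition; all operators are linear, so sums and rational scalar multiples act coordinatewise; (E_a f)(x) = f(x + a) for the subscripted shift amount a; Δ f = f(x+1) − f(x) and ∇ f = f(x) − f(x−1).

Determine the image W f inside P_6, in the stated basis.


the result is g(x) = -112x^6 - 1088x^5 - 6200x^4 - (63440/3)x^3 - 42216x^2 - 45776x - 20926

Δ f = 14x^6 + 52x^5 + 95x^4 + (310/3)x^3 + 67x^2 + 24x + 53/12
Δ f = 14x^6 + 52x^5 + 95x^4 + (310/3)x^3 + 67x^2 + 24x + 53/12
E_{2} Δ f = 14x^6 + 220x^5 + 1455x^4 + (15550/3)x^3 + 10487x^2 + 11420x + 62725/12
(Δ + E_{2} ∘ Δ) f = 28x^6 + 272x^5 + 1550x^4 + (15860/3)x^3 + 10554x^2 + 11444x + 10463/2
(-4(Δ + E_{2} ∘ Δ)) f = -112x^6 - 1088x^5 - 6200x^4 - (63440/3)x^3 - 42216x^2 - 45776x - 20926


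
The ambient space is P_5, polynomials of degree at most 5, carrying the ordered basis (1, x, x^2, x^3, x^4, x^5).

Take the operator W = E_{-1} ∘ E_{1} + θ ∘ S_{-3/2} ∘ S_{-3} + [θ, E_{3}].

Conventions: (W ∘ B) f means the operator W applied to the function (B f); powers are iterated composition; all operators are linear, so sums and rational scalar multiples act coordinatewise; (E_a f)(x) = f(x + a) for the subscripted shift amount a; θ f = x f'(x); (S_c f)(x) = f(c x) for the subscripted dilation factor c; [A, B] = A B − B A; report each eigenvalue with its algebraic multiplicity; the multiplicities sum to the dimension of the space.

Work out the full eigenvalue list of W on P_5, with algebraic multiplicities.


λ = 1 (multiplicity 1), λ = 11/2 (multiplicity 1), λ = 83/2 (multiplicity 1), λ = 2195/8 (multiplicity 1), λ = 6565/4 (multiplicity 1), λ = 295277/32 (multiplicity 1)

image of 1: 1
image of x: (11/2)x - 3
image of x^2: (83/2)x^2 - 6x - 18
image of x^3: (2195/8)x^3 - 9x^2 - 54x - 81
image of x^4: (6565/4)x^4 - 12x^3 - 108x^2 - 324x - 324
image of x^5: (295277/32)x^5 - 15x^4 - 180x^3 - 810x^2 - 1620x - 1215
the matrix is upper triangular; its diagonal is (1, 11/2, 83/2, 2195/8, 6565/4, 295277/32)
for a triangular matrix the eigenvalues are the diagonal entries, with algebraic multiplicity their repetition count


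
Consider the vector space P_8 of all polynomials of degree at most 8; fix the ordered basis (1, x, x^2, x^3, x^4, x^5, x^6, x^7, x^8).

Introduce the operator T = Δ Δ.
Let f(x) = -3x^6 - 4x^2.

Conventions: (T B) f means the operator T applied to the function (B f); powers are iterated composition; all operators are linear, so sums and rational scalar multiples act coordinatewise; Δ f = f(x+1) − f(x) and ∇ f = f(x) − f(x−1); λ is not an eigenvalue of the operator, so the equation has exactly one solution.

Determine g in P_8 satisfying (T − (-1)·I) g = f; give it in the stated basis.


the image equals g(x) = -3x^6 + 90x^4 + 360x^3 - 454x^2 - 3780x - 2326

write g with unknown coordinates in the stated basis and equate coefficients in (T − (-1)·I) g = f
solving from the highest basis element down gives g = -3x^6 + 90x^4 + 360x^3 - 454x^2 - 3780x - 2326
check: T g = -90x^4 - 360x^3 + 450x^2 + 3780x + 2326
so T g − (-1)·g = -3x^6 - 4x^2 = f ✓
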